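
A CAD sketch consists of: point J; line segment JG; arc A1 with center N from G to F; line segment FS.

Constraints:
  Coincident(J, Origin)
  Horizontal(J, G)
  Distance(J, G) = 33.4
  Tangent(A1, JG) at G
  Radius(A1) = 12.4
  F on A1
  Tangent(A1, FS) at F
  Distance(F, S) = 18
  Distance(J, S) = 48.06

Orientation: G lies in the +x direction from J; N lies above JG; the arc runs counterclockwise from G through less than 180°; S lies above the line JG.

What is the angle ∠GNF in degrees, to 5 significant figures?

123.75°

Checks: |NF| = 12.40 ✓; ∠(NF, FS) = 90.00° ✓; |FS| = 18.00 ✓; |JS| = 48.06 ✓.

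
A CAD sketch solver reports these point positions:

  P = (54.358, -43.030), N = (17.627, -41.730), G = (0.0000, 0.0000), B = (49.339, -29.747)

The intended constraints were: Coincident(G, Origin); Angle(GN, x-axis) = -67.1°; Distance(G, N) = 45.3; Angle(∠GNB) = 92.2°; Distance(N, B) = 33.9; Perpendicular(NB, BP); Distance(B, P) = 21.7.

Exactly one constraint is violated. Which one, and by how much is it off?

Distance(B, P) = 21.7 — off by 7.50.

G = (0.00, 0.00) ✓; GN at -67.10° ✓; |GN| = 45.30 ✓; ∠GNB = 92.20° ✓; |NB| = 33.90 ✓; ∠(NB, BP) = 90.00° ✓; |BP| = 14.20 ✗.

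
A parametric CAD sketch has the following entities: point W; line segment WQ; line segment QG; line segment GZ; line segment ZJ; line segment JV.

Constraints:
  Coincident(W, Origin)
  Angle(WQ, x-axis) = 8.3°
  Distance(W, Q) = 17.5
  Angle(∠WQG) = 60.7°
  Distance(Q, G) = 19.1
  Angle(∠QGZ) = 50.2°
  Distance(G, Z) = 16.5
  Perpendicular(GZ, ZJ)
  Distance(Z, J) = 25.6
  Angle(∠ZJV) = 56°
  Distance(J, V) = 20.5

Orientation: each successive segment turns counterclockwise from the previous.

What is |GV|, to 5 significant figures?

14.145

W is at the origin; WQ runs at 8.3° with length 17.5, so Q = (17.317, 2.5262). ∠WQG = 60.7° gives QG at 127.60° from the x-axis; with |QG| = 19.1, G = (5.6629, 17.659). ∠QGZ = 50.2° gives GZ at -102.60° from the x-axis; with |GZ| = 16.5, Z = (2.0636, 1.5563). The perpendicularity gives ZJ at right angles to GZ, so ZJ runs at -12.600°; with |ZJ| = 25.6, J = (27.047, -4.0281). ∠ZJV = 56.0° gives JV at 111.40° from the x-axis; with |JV| = 20.5, V = (19.567, 15.059). Then |GV| = |V − G| = 14.145.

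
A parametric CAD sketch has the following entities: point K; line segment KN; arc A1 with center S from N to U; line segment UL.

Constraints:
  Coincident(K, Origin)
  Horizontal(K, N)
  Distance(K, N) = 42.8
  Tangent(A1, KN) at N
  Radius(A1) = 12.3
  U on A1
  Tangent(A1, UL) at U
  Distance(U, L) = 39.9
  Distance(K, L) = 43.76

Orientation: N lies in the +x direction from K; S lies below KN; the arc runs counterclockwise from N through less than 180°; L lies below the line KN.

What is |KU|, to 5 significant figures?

32.603

Checks: |SU| = 12.30 ✓; ∠(SU, UL) = 90.00° ✓; |UL| = 39.90 ✓; |KL| = 43.76 ✓.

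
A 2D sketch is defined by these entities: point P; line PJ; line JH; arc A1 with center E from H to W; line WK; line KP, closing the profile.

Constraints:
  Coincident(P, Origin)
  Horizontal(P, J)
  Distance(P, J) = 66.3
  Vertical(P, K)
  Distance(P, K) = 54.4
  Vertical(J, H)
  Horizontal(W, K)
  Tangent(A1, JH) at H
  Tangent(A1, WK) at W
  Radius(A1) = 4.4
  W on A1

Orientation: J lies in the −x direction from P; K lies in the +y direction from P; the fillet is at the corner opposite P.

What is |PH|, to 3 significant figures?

83.0

P is at the origin; PJ is horizontal with |PJ| = 66.3 and J on the −x side, so J = (-66.3, 0.00). P and K share the same x with |PK| = 54.4 and K on the +y side, so K = (0.00, 54.4). The virtual corner opposite P is at (-66.3, 54.4). A1 meets JH tangentially, so EH is at right angles to JH and since A1 is tangent to WK there, EW ⟂ WK, with radius 4.4, so the center E sits 4.4 in from both sides at E = (-61.9, 50.0). That places the tangent points at H = (-66.3, 50.0) on JH and W = (-61.9, 54.4) on WK. Then |PH| = |H − P| = 83.0.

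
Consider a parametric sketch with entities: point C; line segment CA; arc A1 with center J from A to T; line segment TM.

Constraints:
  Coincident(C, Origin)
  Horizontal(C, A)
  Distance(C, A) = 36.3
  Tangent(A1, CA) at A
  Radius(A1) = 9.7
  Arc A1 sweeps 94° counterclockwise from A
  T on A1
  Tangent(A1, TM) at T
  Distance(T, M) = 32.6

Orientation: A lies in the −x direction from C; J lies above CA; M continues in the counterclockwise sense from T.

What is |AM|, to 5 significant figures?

43.531

On A1, A sits at bearing -90° from J; a 94° counterclockwise sweep puts T at bearing 4°, so T = J + 9.7·(cos 4°, sin 4°) = (-26.624, 10.377). A1 meets TM tangentially, so JT is at right angles to TM, so TM runs along (−sin 4°, cos 4°); with |TM| = 32.6, M = (-28.898, 42.897). Then |AM| = |M − A| = 43.531.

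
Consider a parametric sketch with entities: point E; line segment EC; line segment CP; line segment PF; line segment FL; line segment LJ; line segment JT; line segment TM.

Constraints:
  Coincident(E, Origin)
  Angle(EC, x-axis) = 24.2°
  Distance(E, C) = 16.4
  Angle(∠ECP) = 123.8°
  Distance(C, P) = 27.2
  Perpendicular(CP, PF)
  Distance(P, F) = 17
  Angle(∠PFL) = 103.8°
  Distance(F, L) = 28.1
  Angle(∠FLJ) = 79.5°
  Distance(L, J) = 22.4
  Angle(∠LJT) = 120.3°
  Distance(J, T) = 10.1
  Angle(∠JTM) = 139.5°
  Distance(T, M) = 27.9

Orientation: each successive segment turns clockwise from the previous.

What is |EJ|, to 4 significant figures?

14.53

∠PFL = 103.8° gives FL at 161.8° from the x-axis; with |FL| = 28.1, L = (2.323, -13.33). ∠FLJ = 79.5° gives LJ at 61.30° from the x-axis; with |LJ| = 22.4, J = (13.08, 6.317). Then |EJ| = |J − E| = 14.53.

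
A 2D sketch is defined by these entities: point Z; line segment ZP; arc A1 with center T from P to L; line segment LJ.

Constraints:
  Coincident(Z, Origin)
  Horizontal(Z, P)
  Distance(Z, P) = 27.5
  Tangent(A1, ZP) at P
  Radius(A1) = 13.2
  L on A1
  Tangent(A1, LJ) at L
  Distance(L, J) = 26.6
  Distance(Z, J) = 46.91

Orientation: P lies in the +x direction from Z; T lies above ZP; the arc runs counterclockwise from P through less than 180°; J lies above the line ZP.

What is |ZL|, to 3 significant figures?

43.4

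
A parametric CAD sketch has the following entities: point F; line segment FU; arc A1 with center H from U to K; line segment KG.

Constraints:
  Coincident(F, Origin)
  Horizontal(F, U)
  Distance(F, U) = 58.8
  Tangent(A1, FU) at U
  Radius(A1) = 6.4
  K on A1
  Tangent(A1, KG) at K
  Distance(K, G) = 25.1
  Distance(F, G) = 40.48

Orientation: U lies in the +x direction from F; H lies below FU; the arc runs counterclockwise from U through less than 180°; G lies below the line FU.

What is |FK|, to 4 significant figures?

54.51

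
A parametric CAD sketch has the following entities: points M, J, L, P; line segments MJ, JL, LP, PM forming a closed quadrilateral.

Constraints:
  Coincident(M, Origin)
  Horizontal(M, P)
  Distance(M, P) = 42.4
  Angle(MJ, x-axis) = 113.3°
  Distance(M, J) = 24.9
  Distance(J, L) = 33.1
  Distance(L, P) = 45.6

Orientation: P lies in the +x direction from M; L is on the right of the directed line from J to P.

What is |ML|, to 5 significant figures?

9.6056

M is at the origin; M and P share the same y with |MP| = 42.4 and P in +x, so P = (42.4, 0). MJ runs at 113.3° with |MJ| = 24.9, so J = (-9.8491, 22.869). L is determined by |JL| = 33.1 and |LP| = 45.6 together: it lies at the intersection of circle(J, 33.1) and circle(P, 45.6). With |JP| = 57.035, the foot of the radical line on JP is 19.893 from J and the perpendicular offset is √(33.1² − 19.893²) = 26.455. Taking the right-of-JP solution: L = (-2.2327, -9.3425).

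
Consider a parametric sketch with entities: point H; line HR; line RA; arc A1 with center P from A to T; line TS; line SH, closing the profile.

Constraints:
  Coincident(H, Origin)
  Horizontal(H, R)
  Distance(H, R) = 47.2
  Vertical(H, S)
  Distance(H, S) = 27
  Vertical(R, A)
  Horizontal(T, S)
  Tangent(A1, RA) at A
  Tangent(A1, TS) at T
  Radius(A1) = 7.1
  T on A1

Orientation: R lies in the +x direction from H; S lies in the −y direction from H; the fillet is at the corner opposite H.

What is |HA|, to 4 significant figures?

51.22

H is at the origin; H and R share the same y with |HR| = 47.2 and R on the +x side, so R = (47.20, 0.000). H and S share the same x with |HS| = 27.0 and S on the −y side, so S = (0.000, -27.00). The virtual corner opposite H is at (47.20, -27.00). Since A1 is tangent to RA there, PA ⟂ RA and since A1 is tangent to TS there, PT ⟂ TS, with radius 7.1, so the center P sits 7.1 in from both sides at P = (40.10, -19.90). That places the tangent points at A = (47.20, -19.90) on RA and T = (40.10, -27.00) on TS. Then |HA| = |A − H| = 51.22.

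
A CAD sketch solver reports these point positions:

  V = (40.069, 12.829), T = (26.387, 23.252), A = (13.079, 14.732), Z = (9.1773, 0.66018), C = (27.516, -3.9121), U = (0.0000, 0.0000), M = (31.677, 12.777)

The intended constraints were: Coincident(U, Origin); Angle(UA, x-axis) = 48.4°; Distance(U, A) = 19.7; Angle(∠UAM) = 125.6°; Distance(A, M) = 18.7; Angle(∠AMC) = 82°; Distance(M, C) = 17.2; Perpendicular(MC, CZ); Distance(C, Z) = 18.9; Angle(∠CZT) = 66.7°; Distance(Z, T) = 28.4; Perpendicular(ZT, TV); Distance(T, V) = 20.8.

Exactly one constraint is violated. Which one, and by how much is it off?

Distance(T, V) = 20.8 — off by 3.60.

U = (0.00, 0.00) ✓; UA at 48.40° ✓; |UA| = 19.70 ✓; ∠UAM = 125.6° ✓; |AM| = 18.70 ✓; ∠AMC = 82.00° ✓; |MC| = 17.20 ✓; ∠(MC, CZ) = 90.00° ✓; |CZ| = 18.90 ✓; ∠CZT = 66.70° ✓; |ZT| = 28.40 ✓; ∠(ZT, TV) = 90.00° ✓; |TV| = 17.20 ✗.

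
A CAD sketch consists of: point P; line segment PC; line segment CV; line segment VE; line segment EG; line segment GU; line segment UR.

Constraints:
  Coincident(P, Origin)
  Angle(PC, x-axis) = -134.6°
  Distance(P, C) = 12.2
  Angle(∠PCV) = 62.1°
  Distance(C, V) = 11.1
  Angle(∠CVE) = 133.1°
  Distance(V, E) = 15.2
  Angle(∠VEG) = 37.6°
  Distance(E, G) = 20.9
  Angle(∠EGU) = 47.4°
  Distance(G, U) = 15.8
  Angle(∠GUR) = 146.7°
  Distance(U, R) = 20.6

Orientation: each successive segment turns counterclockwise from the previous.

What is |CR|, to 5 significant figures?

34.029

P is at the origin; PC runs at -134.6° with length 12.2, so C = (-8.5663, -8.6867). ∠PCV = 62.1° gives CV at -16.700° from the x-axis; with |CV| = 11.1, V = (2.0656, -11.876). ∠CVE = 133.1° gives VE at 30.200° from the x-axis; with |VE| = 15.2, E = (15.203, -4.2305). ∠VEG = 37.6° gives EG at 172.60° from the x-axis; with |EG| = 20.9, G = (-5.5234, -1.5387). ∠EGU = 47.4° gives GU at -54.800° from the x-axis; with |GU| = 15.8, U = (3.5842, -14.450). ∠GUR = 146.7° gives UR at -21.500° from the x-axis; with |UR| = 20.6, R = (22.751, -22.000). Then |CR| = |R − C| = 34.029.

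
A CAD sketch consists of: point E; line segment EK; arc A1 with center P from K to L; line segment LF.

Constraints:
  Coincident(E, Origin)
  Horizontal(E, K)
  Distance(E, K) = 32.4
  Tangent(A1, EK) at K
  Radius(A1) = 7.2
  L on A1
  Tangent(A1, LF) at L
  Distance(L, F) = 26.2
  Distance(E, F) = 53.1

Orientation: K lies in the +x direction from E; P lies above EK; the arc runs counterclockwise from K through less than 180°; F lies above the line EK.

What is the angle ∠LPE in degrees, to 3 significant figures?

162°

E is at the origin; E and K share the same y with |EK| = 32.4 and K on the +x side, so K = (32.4, 0.00). A1 meets EK tangentially, so PK is at right angles to EK, so P = K + (0, 7.2) = (32.4, 7.20). Since PL ⟂ LF (tangency), |PF| = √(7.2² + 26.2²) = 27.2 regardless of where L sits on A1. So F lies on both circle(E, 53.1) and circle(P, 27.2); the above-EK intersection is F = (41.9, 32.7). L is the foot of the tangent from F: L = (39.6, 6.57).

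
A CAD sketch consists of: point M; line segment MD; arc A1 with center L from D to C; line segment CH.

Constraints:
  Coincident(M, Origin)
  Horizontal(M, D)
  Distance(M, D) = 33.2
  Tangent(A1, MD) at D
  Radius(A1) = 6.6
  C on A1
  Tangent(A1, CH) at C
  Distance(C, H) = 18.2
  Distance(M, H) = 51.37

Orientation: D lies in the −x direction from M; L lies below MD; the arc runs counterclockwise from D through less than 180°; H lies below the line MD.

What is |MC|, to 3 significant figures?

39.2

Checks: M = (0.00, 0.00) ✓; M.y = 0.00, D.y = 0.00 ✓; |LC| = 6.600 ✓; ∠(LC, CH) = 90.00° ✓; |CH| = 18.20 ✓; |MH| = 51.37 ✓.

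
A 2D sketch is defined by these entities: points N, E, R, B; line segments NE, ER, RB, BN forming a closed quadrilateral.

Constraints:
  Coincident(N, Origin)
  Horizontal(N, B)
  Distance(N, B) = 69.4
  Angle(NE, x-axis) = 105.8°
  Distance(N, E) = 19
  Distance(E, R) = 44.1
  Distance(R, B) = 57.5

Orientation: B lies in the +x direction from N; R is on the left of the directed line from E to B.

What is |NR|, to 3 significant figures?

53.2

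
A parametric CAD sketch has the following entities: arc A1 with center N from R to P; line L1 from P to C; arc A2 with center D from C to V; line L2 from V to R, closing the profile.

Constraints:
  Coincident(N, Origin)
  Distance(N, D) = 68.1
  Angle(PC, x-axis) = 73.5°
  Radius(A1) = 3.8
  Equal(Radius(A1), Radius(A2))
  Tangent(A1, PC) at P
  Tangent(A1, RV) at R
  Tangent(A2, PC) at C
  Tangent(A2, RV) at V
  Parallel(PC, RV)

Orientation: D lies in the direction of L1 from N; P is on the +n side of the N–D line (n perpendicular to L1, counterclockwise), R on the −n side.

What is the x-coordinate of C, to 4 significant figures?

15.70

The slot axis is L1's direction at 73.5°, so u = (cos 73.5°, sin 73.5°) = (0.2840, 0.9588) and n = (−sin 73.5°, cos 73.5°) = (-0.9588, 0.2840). N is at the origin and D lies 68.1 along u from N, so D = 68.1·u = (19.34, 65.30). Tangency of A1 to both parallel lines with radius 3.8 puts P and R at N ± 3.8·n: P = (-3.644, 1.079), R = (3.644, -1.079). Equal radii place C and V the same way about D: C = D + 3.8·n = (15.70, 66.37), V = D − 3.8·n = (22.98, 64.22). So C.x = 15.70.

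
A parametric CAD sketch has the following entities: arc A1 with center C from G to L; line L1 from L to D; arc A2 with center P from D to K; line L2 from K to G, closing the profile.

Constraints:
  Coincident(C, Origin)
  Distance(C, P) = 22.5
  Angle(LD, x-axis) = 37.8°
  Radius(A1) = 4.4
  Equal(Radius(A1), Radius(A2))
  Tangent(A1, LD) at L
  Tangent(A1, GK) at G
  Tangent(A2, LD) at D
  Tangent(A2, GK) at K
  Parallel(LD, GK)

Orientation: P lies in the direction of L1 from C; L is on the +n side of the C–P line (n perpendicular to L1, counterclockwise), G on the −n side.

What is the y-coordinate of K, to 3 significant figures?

10.3

The slot axis is L1's direction at 37.8°, so u = (cos 37.8°, sin 37.8°) = (0.790, 0.613) and n = (−sin 37.8°, cos 37.8°) = (-0.613, 0.790). C is at the origin and P lies 22.5 along u from C, so P = 22.5·u = (17.8, 13.8). Tangency of A1 to both parallel lines with radius 4.4 puts L and G at C ± 4.4·n: L = (-2.70, 3.48), G = (2.70, -3.48). Equal radii place D and K the same way about P: D = P + 4.4·n = (15.1, 17.3), K = P − 4.4·n = (20.5, 10.3). So K.y = 10.3.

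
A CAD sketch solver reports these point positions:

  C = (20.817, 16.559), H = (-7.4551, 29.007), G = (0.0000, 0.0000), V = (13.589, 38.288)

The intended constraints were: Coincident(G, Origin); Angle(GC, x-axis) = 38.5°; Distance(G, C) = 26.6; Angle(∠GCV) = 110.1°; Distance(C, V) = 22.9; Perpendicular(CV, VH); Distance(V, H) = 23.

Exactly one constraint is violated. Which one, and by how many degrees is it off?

Perpendicular(CV, VH) — off by 5.40°.

G = (0.00, 0.00) ✓; GC at 38.50° ✓; |GC| = 26.60 ✓; ∠GCV = 110.1° ✓; |CV| = 22.90 ✓; ∠(CV, VH) = 95.40° ✗; |VH| = 23.00 ✓.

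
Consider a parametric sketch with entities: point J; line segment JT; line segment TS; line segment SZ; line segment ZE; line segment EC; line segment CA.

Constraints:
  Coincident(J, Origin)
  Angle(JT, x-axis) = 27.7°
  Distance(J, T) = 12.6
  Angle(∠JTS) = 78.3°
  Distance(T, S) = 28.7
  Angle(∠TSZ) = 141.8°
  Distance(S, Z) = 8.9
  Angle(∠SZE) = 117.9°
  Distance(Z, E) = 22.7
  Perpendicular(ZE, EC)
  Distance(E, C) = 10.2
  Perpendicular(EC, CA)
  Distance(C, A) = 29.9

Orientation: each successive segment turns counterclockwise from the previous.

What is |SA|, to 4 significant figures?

3.829

J is at the origin; JT runs at 27.7° with length 12.6, so T = (11.16, 5.857). ∠JTS = 78.3° gives TS at 129.4° from the x-axis; with |TS| = 28.7, S = (-7.061, 28.03). ∠TSZ = 141.8° gives SZ at 167.6° from the x-axis; with |SZ| = 8.9, Z = (-15.75, 29.95). ∠SZE = 117.9° gives ZE at -130.3° from the x-axis; with |ZE| = 22.7, E = (-30.44, 12.63). ZE is perpendicular to EC, so EC runs at -40.30°; with |EC| = 10.2, C = (-22.66, 6.036). The perpendicularity gives CA at right angles to EC, so CA runs at 49.70°; with |CA| = 29.9, A = (-3.317, 28.84). Then |SA| = |A − S| = 3.829.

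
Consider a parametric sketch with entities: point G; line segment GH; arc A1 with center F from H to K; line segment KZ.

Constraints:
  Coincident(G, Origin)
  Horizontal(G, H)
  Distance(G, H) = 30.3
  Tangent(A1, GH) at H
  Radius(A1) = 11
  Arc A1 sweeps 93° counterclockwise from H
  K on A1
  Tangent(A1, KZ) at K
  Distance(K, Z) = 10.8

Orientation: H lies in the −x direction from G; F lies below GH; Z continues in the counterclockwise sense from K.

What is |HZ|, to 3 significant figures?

24.7

G is at the origin; GH is horizontal with |GH| = 30.3 and H on the −x side, so H = (-30.3, 0.00). Since A1 is tangent to GH there, FH ⟂ GH, so F = H + (0, -11) = (-30.3, -11.0). On A1, H sits at bearing 90° from F; a 93° counterclockwise sweep puts K at bearing 183°, so K = F + 11.0·(cos 183°, sin 183°) = (-41.3, -11.6). Since A1 is tangent to KZ there, FK ⟂ KZ, so KZ runs along (−sin 183°, cos 183°); with |KZ| = 10.8, Z = (-40.7, -22.4). Then |HZ| = |Z − H| = 24.7.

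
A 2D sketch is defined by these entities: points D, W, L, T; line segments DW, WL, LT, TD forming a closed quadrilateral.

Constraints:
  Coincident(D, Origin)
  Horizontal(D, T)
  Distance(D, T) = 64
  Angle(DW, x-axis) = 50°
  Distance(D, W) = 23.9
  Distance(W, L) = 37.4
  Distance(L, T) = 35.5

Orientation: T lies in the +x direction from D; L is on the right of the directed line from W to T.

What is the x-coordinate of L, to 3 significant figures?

31.9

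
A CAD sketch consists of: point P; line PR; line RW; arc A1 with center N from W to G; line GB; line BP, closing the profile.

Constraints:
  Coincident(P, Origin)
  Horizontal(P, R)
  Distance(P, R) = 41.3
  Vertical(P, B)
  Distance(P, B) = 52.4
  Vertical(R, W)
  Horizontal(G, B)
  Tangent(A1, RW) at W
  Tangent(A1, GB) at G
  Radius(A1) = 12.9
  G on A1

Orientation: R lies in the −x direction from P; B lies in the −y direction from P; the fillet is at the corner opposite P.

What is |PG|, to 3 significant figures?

59.6

The virtual corner opposite P is at (-41.3, -52.4). A1 meets RW tangentially, so NW is at right angles to RW and since A1 is tangent to GB there, NG ⟂ GB, with radius 12.9, so the center N sits 12.9 in from both sides at N = (-28.4, -39.5). That places the tangent points at W = (-41.3, -39.5) on RW and G = (-28.4, -52.4) on GB. Then |PG| = |G − P| = 59.6.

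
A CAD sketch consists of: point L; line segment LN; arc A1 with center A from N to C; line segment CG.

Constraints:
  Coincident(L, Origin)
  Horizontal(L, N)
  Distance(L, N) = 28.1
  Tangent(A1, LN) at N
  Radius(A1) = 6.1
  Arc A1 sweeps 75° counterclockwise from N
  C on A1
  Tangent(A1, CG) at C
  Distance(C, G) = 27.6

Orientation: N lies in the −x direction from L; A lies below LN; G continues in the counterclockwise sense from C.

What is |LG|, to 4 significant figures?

51.62

L is at the origin; LN is horizontal with |LN| = 28.1 and N on the −x side, so N = (-28.10, 0.000). Tangency of A1 to LN means the radius AN is perpendicular to LN, so A = N + (0, -6.1) = (-28.10, -6.100). On A1, N sits at bearing 90° from A; a 75° counterclockwise sweep puts C at bearing 165°, so C = A + 6.1·(cos 165°, sin 165°) = (-33.99, -4.521). A1 meets CG tangentially, so AC is at right angles to CG, so CG runs along (−sin 165°, cos 165°); with |CG| = 27.6, G = (-41.14, -31.18). Then |LG| = |G − L| = 51.62.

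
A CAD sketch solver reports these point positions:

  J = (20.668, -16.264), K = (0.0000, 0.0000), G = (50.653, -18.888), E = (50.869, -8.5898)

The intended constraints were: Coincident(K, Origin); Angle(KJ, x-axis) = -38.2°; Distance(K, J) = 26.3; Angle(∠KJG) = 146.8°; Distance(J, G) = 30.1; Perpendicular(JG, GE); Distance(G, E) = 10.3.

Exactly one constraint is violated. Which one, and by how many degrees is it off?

Perpendicular(JG, GE) — off by 3.80°.

K = (0.00, 0.00) ✓; KJ at -38.20° ✓; |KJ| = 26.30 ✓; ∠KJG = 146.8° ✓; |JG| = 30.10 ✓; ∠(JG, GE) = 93.80° ✗; |GE| = 10.30 ✓.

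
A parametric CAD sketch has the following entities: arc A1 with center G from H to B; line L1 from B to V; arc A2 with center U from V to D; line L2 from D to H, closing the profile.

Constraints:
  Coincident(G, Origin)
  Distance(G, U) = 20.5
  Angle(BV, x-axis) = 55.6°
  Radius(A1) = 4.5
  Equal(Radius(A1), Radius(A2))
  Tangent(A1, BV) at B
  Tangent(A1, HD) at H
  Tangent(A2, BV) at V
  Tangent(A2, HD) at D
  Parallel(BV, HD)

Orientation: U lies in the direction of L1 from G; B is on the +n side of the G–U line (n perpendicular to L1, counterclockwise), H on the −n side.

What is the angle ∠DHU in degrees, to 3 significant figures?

12.4°

Tangency of A1 to both parallel lines with radius 4.5 puts B and H at G ± 4.5·n: B = (-3.71, 2.54), H = (3.71, -2.54). Equal radii place V and D the same way about U: V = U + 4.5·n = (7.87, 19.5), D = U − 4.5·n = (15.3, 14.4). Then cos ∠DHU = HD·HU / (|HD||HU|), giving 12.4°.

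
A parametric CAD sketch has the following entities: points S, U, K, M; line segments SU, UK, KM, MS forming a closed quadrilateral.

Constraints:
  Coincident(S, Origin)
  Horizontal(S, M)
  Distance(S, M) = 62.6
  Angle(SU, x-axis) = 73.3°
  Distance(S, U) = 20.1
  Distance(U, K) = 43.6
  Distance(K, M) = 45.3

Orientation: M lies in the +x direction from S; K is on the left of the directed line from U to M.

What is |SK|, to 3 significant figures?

59.8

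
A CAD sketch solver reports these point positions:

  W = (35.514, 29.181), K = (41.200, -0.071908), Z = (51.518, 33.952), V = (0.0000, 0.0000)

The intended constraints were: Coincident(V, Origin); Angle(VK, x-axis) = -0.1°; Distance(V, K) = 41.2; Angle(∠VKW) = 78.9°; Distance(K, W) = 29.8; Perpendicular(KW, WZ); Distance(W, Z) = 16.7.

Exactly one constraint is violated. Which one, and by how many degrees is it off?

Perpendicular(KW, WZ) — off by 5.60°.

V = (0.00, 0.00) ✓; VK at -0.1000° ✓; |VK| = 41.20 ✓; ∠VKW = 78.90° ✓; |KW| = 29.80 ✓; ∠(KW, WZ) = 84.40° ✗; |WZ| = 16.70 ✓.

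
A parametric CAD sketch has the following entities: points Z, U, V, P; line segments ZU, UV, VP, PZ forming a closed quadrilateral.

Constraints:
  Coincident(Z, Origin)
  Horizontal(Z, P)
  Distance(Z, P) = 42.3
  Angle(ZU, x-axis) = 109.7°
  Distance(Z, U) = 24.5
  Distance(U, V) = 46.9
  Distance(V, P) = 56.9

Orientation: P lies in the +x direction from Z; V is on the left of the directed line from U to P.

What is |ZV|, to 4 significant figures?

60.69

Z is at the origin; Z and P share the same y with |ZP| = 42.3 and P in +x, so P = (42.3, 0). ZU runs at 109.7° with |ZU| = 24.5, so U = (-8.259, 23.07). V is determined by |UV| = 46.9 and |VP| = 56.9 together: it lies at the intersection of circle(U, 46.9) and circle(P, 56.9). With |UP| = 55.57, the foot of the radical line on UP is 18.45 from U and the perpendicular offset is √(46.9² − 18.45²) = 43.12. Taking the left-of-UP solution: V = (26.42, 54.64).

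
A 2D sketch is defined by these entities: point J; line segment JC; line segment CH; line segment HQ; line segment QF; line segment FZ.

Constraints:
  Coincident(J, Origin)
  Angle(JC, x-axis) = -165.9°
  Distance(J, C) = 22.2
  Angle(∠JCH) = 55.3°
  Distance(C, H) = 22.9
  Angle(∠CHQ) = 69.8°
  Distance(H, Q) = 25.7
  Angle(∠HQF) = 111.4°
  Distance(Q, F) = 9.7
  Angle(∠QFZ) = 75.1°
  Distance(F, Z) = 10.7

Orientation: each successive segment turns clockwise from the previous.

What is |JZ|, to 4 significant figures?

7.216

J is at the origin; JC runs at -165.9° with length 22.2, so C = (-21.53, -5.408). ∠JCH = 55.3° gives CH at 69.40° from the x-axis; with |CH| = 22.9, H = (-13.47, 16.03). ∠CHQ = 69.8° gives HQ at -40.80° from the x-axis; with |HQ| = 25.7, Q = (5.981, -0.7654). ∠HQF = 111.4° gives QF at -109.4° from the x-axis; with |QF| = 9.7, F = (2.759, -9.915). ∠QFZ = 75.1° gives FZ at 145.7° from the x-axis; with |FZ| = 10.7, Z = (-6.080, -3.885). Then |JZ| = |Z − J| = 7.216.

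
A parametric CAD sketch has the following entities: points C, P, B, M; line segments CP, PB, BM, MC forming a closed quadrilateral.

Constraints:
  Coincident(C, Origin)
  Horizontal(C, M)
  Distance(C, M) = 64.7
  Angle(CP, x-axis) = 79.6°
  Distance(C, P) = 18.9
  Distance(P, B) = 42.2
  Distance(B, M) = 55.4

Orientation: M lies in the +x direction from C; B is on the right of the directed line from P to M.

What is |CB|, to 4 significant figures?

26.29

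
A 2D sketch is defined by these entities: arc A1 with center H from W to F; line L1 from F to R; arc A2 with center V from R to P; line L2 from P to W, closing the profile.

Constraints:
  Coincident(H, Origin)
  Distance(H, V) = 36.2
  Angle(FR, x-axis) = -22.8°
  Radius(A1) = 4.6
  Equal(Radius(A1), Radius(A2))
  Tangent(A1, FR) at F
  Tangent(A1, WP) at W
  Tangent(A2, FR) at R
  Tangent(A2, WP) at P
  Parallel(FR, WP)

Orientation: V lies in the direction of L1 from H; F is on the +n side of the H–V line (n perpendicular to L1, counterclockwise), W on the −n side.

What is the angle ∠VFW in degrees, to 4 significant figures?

82.76°

The slot axis is L1's direction at -22.8°, so u = (cos -22.8°, sin -22.8°) = (0.9219, -0.3875) and n = (−sin -22.8°, cos -22.8°) = (0.3875, 0.9219). H is at the origin and V lies 36.2 along u from H, so V = 36.2·u = (33.37, -14.03). Tangency of A1 to both parallel lines with radius 4.6 puts F and W at H ± 4.6·n: F = (1.783, 4.241), W = (-1.783, -4.241). Then cos ∠VFW = FV·FW / (|FV||FW|), giving 82.76°.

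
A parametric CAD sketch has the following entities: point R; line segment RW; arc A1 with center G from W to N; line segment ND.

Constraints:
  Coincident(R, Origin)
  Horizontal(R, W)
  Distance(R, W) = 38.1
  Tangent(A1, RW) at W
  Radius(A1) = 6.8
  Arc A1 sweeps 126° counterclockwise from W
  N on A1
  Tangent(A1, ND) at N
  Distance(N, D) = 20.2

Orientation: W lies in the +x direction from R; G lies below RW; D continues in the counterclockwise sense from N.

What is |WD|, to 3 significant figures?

27.9

R is at the origin; RW is horizontal with |RW| = 38.1 and W on the +x side, so W = (38.1, 0.00). Since A1 is tangent to RW there, GW ⟂ RW, so G = W + (0, -6.8) = (38.1, -6.80). On A1, W sits at bearing 90° from G; a 126° counterclockwise sweep puts N at bearing 216°, so N = G + 6.8·(cos 216°, sin 216°) = (32.6, -10.8). Since A1 is tangent to ND there, GN ⟂ ND, so ND runs along (−sin 216°, cos 216°); with |ND| = 20.2, D = (44.5, -27.1). Then |WD| = |D − W| = 27.9.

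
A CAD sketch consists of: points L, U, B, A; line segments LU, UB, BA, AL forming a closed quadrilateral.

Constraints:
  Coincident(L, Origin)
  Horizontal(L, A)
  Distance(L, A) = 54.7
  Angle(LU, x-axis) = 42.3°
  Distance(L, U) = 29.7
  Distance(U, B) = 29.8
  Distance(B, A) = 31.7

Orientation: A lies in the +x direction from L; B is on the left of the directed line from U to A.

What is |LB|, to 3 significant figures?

58.6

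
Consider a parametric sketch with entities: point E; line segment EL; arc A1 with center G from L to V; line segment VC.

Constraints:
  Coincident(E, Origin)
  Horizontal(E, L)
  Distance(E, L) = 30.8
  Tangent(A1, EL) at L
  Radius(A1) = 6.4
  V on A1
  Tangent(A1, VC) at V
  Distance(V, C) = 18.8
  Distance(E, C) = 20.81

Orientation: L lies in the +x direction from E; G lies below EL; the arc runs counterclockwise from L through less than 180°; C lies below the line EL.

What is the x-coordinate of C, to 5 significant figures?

13.381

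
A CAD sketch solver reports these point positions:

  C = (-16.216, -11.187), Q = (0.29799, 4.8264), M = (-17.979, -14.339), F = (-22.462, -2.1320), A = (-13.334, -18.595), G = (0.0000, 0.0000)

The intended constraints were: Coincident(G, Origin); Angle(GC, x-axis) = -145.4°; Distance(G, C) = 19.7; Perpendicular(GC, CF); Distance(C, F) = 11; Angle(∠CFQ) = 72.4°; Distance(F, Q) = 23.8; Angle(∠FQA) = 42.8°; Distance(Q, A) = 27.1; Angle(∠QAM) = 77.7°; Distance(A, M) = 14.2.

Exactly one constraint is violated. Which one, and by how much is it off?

Distance(A, M) = 14.2 — off by 7.90.

G = (0.00, 0.00) ✓; GC at -145.4° ✓; |GC| = 19.70 ✓; ∠(GC, CF) = 90.00° ✓; |CF| = 11.00 ✓; ∠CFQ = 72.40° ✓; |FQ| = 23.80 ✓; ∠FQA = 42.80° ✓; |QA| = 27.10 ✓; ∠QAM = 77.70° ✓; |AM| = 6.300 ✗.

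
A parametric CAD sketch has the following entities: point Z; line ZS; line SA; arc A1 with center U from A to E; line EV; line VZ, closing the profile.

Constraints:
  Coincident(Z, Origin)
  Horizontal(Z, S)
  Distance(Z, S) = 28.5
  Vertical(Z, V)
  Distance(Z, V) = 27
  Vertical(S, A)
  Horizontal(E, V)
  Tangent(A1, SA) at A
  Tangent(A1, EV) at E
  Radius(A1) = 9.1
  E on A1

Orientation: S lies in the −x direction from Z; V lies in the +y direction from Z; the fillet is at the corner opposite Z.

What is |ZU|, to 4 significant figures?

26.40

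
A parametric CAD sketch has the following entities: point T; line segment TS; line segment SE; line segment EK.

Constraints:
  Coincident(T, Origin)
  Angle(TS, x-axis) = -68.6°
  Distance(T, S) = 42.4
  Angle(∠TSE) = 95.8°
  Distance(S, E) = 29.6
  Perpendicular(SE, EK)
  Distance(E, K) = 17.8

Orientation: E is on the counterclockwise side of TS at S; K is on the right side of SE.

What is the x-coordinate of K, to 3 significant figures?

48.8

T is at the origin; TS runs at -68.6° with length 42.4, so S = 42.4·(cos -68.6°, sin -68.6°) = (15.5, -39.5). ∠TSE = 95.8°, so SE runs at -68.6° + (180° − 95.8°) = 15.6° from the x-axis; with |SE| = 29.6, E = S + 29.6·(cos 15.6°, sin 15.6°) = (44.0, -31.5). SE ⟂ EK; with |EK| = 17.8 on the right of SE, K = E + 17.8·(0.269, -0.963) = (48.8, -48.7). So K.x = 48.8.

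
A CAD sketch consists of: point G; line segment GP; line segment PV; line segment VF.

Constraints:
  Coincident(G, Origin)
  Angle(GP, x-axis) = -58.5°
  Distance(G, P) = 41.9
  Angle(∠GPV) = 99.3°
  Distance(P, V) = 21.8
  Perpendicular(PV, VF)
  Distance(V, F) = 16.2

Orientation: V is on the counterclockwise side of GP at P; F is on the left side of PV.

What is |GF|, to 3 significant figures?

38.1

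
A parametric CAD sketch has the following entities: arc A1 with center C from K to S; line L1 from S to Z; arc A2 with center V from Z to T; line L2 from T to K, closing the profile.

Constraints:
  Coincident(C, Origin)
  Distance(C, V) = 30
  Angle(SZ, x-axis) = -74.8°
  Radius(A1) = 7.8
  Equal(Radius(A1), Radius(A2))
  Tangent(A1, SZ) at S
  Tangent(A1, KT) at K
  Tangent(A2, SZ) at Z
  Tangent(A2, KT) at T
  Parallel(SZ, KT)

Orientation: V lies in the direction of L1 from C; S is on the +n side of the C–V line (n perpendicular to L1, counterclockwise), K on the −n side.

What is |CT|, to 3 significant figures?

31.0

The slot axis is L1's direction at -74.8°, so u = (cos -74.8°, sin -74.8°) = (0.262, -0.965) and n = (−sin -74.8°, cos -74.8°) = (0.965, 0.262). C is at the origin and V lies 30.0 along u from C, so V = 30.0·u = (7.87, -29.0). Tangency of A1 to both parallel lines with radius 7.8 puts S and K at C ± 7.8·n: S = (7.53, 2.05), K = (-7.53, -2.05). Equal radii place Z and T the same way about V: Z = V + 7.8·n = (15.4, -26.9), T = V − 7.8·n = (0.339, -31.0). Then |CT| = |T − C| = 31.0.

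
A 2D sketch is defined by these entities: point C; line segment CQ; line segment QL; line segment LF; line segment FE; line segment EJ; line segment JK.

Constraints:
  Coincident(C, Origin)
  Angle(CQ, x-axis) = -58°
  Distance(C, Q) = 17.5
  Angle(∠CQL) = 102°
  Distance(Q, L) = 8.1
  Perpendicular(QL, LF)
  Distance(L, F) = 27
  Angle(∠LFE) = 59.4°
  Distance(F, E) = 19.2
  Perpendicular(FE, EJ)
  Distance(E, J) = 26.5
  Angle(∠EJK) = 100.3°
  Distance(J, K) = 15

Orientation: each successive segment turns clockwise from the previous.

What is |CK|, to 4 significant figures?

28.72

C is at the origin; CQ runs at -58.0° with length 17.5, so Q = (9.274, -14.84). ∠CQL = 102.0° gives QL at -136.0° from the x-axis; with |QL| = 8.1, L = (3.447, -20.47). QL is perpendicular to LF, so LF runs at 134.0°; with |LF| = 27.0, F = (-15.31, -1.045). ∠LFE = 59.4° gives FE at 13.40° from the x-axis; with |FE| = 19.2, E = (3.368, 3.404). FE ⟂ EJ, so EJ runs at -76.60°; with |EJ| = 26.5, J = (9.510, -22.37). ∠EJK = 100.3° gives JK at -156.3° from the x-axis; with |JK| = 15.0, K = (-4.225, -28.40). Then |CK| = |K − C| = 28.72.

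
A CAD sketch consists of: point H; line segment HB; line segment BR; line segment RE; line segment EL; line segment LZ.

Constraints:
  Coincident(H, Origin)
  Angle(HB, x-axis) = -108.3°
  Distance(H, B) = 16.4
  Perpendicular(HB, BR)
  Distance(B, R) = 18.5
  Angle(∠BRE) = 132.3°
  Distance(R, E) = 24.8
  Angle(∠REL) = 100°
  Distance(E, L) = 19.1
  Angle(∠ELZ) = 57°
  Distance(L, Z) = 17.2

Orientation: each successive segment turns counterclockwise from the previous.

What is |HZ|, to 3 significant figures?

17.8

H is at the origin; HB runs at -108.3° with length 16.4, so B = (-5.15, -15.6). HB is perpendicular to BR, so BR runs at -18.3°; with |BR| = 18.5, R = (12.4, -21.4). ∠BRE = 132.3° gives RE at 29.4° from the x-axis; with |RE| = 24.8, E = (34.0, -9.21). ∠REL = 100.0° gives EL at 109° from the x-axis; with |EL| = 19.1, L = (27.7, 8.81). ∠ELZ = 57.0° gives LZ at -128° from the x-axis; with |LZ| = 17.2, Z = (17.2, -4.82). Then |HZ| = |Z − H| = 17.8.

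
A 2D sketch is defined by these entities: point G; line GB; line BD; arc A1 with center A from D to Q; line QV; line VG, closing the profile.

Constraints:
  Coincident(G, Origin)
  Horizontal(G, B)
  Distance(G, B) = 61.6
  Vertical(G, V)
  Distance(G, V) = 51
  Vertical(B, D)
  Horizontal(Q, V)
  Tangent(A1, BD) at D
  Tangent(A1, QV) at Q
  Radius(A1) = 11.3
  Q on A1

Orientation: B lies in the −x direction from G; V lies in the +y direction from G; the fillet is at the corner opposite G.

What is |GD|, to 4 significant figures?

73.28

G is at the origin; GB is horizontal with |GB| = 61.6 and B on the −x side, so B = (-61.60, 0.000). G and V share the same x with |GV| = 51.0 and V on the +y side, so V = (0.000, 51.00). The virtual corner opposite G is at (-61.60, 51.00). Since A1 is tangent to BD there, AD ⟂ BD and tangency of A1 to QV means the radius AQ is perpendicular to QV, with radius 11.3, so the center A sits 11.3 in from both sides at A = (-50.30, 39.70). That places the tangent points at D = (-61.60, 39.70) on BD and Q = (-50.30, 51.00) on QV. Then |GD| = |D − G| = 73.28.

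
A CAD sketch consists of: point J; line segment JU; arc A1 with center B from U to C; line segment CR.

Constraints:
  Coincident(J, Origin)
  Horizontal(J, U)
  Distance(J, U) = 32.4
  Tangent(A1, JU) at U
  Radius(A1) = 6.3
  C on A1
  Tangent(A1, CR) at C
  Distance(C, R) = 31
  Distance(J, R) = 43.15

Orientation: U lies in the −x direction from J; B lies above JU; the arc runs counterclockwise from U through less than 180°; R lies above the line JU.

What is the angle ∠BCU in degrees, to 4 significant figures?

47.90°

Checks: J = (0.00, 0.00) ✓; |BU| = 6.300 ✓; |BC| = 6.300 ✓; ∠(BC, CR) = 90.00° ✓; |CR| = 31.00 ✓; |JR| = 43.15 ✓.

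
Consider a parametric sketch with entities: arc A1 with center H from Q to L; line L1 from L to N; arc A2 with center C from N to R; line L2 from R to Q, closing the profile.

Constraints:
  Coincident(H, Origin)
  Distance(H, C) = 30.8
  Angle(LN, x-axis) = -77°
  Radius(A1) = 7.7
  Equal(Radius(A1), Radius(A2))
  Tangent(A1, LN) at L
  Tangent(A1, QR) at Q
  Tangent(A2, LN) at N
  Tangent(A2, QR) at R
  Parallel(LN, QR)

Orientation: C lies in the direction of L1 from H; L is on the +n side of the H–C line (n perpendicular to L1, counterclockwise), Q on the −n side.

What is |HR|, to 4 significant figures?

31.75

Tangency of A1 to both parallel lines with radius 7.7 puts L and Q at H ± 7.7·n: L = (7.503, 1.732), Q = (-7.503, -1.732). Equal radii place N and R the same way about C: N = C + 7.7·n = (14.43, -28.28), R = C − 7.7·n = (-0.5742, -31.74). Then |HR| = |R − H| = 31.75.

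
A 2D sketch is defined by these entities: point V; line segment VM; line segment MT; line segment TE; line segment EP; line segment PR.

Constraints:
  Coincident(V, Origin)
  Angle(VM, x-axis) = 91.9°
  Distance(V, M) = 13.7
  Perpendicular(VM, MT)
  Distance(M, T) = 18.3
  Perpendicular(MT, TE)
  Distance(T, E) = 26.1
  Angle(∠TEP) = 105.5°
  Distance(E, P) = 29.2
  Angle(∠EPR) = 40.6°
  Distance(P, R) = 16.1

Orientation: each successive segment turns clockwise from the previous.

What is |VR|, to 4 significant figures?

6.894

V is at the origin; VM runs at 91.9° with length 13.7, so M = (-0.4542, 13.69). VM is perpendicular to MT, so MT runs at 1.900°; with |MT| = 18.3, T = (17.84, 14.30). MT is perpendicular to TE, so TE runs at -88.10°; with |TE| = 26.1, E = (18.70, -11.79). ∠TEP = 105.5° gives EP at -162.6° from the x-axis; with |EP| = 29.2, P = (-9.163, -20.52). ∠EPR = 40.6° gives PR at 58.00° from the x-axis; with |PR| = 16.1, R = (-0.6311, -6.865). Then |VR| = |R − V| = 6.894.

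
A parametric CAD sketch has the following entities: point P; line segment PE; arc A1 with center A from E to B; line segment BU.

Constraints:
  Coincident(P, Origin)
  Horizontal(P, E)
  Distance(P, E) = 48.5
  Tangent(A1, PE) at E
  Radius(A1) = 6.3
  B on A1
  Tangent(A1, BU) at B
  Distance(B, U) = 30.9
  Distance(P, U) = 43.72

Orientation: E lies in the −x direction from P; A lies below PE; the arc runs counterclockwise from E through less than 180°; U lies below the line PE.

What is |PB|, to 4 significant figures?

53.88

P is at the origin; PE is horizontal with |PE| = 48.5 and E on the −x side, so E = (-48.50, 0.000). Tangency of A1 to PE means the radius AE is perpendicular to PE, so A = E + (0, -6.3) = (-48.50, -6.300). Since AB ⟂ BU (tangency), |AU| = √(6.3² + 30.9²) = 31.54 regardless of where B sits on A1. So U lies on both circle(P, 43.72) and circle(A, 31.54); the below-PE intersection is U = (-29.98, -31.82). B is the foot of the tangent from U: B = (-52.76, -10.94).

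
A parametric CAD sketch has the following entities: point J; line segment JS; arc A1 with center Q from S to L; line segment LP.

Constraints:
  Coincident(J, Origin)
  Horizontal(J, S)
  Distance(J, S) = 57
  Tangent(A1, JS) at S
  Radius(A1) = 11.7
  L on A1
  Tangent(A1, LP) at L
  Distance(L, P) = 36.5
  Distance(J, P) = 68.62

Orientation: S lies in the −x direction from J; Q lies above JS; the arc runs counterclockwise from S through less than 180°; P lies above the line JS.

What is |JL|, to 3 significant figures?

47.0

Checks: |QL| = 11.70 ✓; ∠(QL, LP) = 90.00° ✓; |LP| = 36.50 ✓; |JP| = 68.62 ✓.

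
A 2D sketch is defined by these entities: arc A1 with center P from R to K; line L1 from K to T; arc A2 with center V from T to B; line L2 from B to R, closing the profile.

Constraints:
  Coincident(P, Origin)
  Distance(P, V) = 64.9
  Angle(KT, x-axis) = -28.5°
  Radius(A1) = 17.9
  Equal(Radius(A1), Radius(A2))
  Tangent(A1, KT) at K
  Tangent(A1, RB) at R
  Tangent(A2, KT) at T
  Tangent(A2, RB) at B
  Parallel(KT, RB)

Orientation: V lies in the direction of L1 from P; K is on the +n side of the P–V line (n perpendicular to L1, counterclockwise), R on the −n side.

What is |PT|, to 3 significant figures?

67.3

Tangency of A1 to both parallel lines with radius 17.9 puts K and R at P ± 17.9·n: K = (8.54, 15.7), R = (-8.54, -15.7). Equal radii place T and B the same way about V: T = V + 17.9·n = (65.6, -15.2), B = V − 17.9·n = (48.5, -46.7). Then |PT| = |T − P| = 67.3.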